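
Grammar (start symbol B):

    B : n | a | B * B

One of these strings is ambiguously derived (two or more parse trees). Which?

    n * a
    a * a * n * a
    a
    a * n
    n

a * a * n * a

n * a: 1 tree
a * a * n * a: 5 trees
a: 1 tree
a * n: 1 tree
n: 1 tree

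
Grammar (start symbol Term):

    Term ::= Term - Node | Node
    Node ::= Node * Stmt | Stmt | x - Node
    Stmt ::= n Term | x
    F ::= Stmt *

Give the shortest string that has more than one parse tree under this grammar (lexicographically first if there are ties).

length 1: no string has ≥2 trees
length 2: no string has ≥2 trees
length 3: x - x has 2 parse trees

Two derivations of x - x:
  Term ⇒ Term - Node ⇒ Node - Node ⇒ Stmt - Node ⇒ x - Node ⇒ x - Stmt ⇒ x - x
  Term ⇒ Node ⇒ x - Node ⇒ x - Stmt ⇒ x - x

x - x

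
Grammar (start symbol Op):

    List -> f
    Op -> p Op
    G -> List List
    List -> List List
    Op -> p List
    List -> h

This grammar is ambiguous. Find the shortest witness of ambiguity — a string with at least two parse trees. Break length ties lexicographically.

length 2: no string has ≥2 trees
length 3: no string has ≥2 trees
length 4: p f f f has 2 parse trees

Two derivations of p f f f:
  Op ⇒ p List ⇒ p List List ⇒ p f List ⇒ p f List List ⇒ p f f List ⇒ p f f f
  Op ⇒ p List ⇒ p List List ⇒ p List List List ⇒ p f List List ⇒ p f f List ⇒ p f f f

p f f f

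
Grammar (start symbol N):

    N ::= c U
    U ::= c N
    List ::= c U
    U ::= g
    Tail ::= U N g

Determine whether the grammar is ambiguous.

(Tail, List are unreachable from N, so their rules don't affect L(N).) The reachable rules are right-linear with at most one rule per (nonterminal, next-terminal) pair. Each input token forces the next rule, so parsing is deterministic.

Unambiguous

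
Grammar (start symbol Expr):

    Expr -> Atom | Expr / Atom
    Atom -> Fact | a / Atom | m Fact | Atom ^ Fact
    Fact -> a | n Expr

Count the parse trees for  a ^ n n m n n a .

1

Parse trees for a ^ n n m n n a:
  [Expr [Atom [Atom [Fact a]] ^ [Fact n [Expr [Atom [Fact n [Expr [Atom m [Fact n [Expr [Atom [Fact n [Expr [Atom [Fact a]]]]]]]]]]]]]]]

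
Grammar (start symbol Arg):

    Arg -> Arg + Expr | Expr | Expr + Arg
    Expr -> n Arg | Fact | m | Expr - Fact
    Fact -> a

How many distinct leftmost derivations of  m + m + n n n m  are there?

4

Parse trees for m + m + n n n m:
  [Arg [Arg [Arg [Expr m]] + [Expr m]] + [Expr n [Arg [Expr n [Arg [Expr n [Arg [Expr m]]]]]]]]
  [Arg [Arg [Expr m] + [Arg [Expr m]]] + [Expr n [Arg [Expr n [Arg [Expr n [Arg [Expr m]]]]]]]]
  [Arg [Expr m] + [Arg [Arg [Expr m]] + [Expr n [Arg [Expr n [Arg [Expr n [Arg [Expr m]]]]]]]]]
  [Arg [Expr m] + [Arg [Expr m] + [Arg [Expr n [Arg [Expr n [Arg [Expr n [Arg [Expr m]]]]]]]]]]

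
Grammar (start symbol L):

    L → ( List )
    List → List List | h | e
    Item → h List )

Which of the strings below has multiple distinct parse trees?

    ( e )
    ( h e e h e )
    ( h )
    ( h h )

( e ): 1 tree
( h e e h e ): 14 trees
( h ): 1 tree
( h h ): 1 tree

( h e e h e )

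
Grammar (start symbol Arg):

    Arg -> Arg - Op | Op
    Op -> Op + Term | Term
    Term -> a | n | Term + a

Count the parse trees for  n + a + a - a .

Parse trees for n + a + a - a:
  [Arg [Arg [Op [Op [Term n]] + [Term [Term a] + a]]] - [Op [Term a]]]
  [Arg [Arg [Op [Op [Op [Term n]] + [Term a]] + [Term a]]] - [Op [Term a]]]
  [Arg [Arg [Op [Op [Term [Term n] + a]] + [Term a]]] - [Op [Term a]]]
  [Arg [Arg [Op [Term [Term [Term n] + a] + a]]] - [Op [Term a]]]

4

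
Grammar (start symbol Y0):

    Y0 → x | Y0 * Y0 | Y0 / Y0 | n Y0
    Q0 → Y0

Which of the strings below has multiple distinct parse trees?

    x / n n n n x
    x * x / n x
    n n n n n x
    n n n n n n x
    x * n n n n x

x / n n n n x: 1 tree
x * x / n x: 2 trees
n n n n n x: 1 tree
n n n n n n x: 1 tree
x * n n n n x: 1 tree

x * x / n x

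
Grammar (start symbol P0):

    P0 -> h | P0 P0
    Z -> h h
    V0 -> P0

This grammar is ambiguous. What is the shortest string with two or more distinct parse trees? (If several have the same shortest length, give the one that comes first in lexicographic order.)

h h h

length 1: no string has ≥2 trees
length 2: no string has ≥2 trees
length 3: h h h has 2 parse trees

Two derivations of h h h:
  P0 ⇒ P0 P0 ⇒ h P0 ⇒ h P0 P0 ⇒ h h P0 ⇒ h h h
  P0 ⇒ P0 P0 ⇒ P0 P0 P0 ⇒ h P0 P0 ⇒ h h P0 ⇒ h h h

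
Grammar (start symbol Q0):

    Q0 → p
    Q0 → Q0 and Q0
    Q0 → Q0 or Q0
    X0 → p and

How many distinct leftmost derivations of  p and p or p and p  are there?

5

Parse trees for p and p or p and p:
  [Q0 [Q0 p] and [Q0 [Q0 [Q0 p] or [Q0 p]] and [Q0 p]]]
  [Q0 [Q0 p] and [Q0 [Q0 p] or [Q0 [Q0 p] and [Q0 p]]]]
  [Q0 [Q0 [Q0 p] and [Q0 [Q0 p] or [Q0 p]]] and [Q0 p]]
  [Q0 [Q0 [Q0 [Q0 p] and [Q0 p]] or [Q0 p]] and [Q0 p]]
  [Q0 [Q0 [Q0 p] and [Q0 p]] or [Q0 [Q0 p] and [Q0 p]]]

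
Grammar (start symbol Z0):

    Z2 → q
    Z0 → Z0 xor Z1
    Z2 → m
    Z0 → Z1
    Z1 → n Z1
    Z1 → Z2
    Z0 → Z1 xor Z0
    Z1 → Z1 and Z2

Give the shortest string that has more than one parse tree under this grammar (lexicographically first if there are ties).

length 1: no string has ≥2 trees
length 2: no string has ≥2 trees
length 3: m xor m has 2 parse trees

Two derivations of m xor m:
  Z0 ⇒ Z0 xor Z1 ⇒ Z1 xor Z1 ⇒ Z2 xor Z1 ⇒ m xor Z1 ⇒ m xor Z2 ⇒ m xor m
  Z0 ⇒ Z1 xor Z0 ⇒ Z2 xor Z0 ⇒ m xor Z0 ⇒ m xor Z1 ⇒ m xor Z2 ⇒ m xor m

m xor m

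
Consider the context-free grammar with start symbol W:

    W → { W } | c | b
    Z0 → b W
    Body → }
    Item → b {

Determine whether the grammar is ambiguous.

(Z0, Body, Item are unreachable from W, so their rules don't affect L(W).) L(W) is { openⁿ atom closeⁿ : n ≥ 0 }. The bracket depth fixes n, and the derivation is forced at every step.

Unambiguous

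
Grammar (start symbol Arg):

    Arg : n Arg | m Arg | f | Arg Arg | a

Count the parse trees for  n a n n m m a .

2

Parse trees for n a n n m m a:
  [Arg n [Arg [Arg a] [Arg n [Arg n [Arg m [Arg m [Arg a]]]]]]]
  [Arg [Arg n [Arg a]] [Arg n [Arg n [Arg m [Arg m [Arg a]]]]]]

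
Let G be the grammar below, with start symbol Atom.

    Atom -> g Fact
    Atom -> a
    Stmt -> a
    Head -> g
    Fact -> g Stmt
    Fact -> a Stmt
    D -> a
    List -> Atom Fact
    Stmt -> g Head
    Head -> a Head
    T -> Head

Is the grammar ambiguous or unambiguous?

Unambiguous

(List, T, D are unreachable from Atom, so their rules don't affect L(Atom).) Restricted to the reachable nonterminals, every rule has the form A → t or A → t B, and no two rules for the same A share a first terminal. The grammar encodes a DFA — one run per string.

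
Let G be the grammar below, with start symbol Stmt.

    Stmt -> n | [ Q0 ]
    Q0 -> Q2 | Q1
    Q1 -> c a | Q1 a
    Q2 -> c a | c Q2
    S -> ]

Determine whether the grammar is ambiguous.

Witness: [ c a ]

Derivation 1: Stmt ⇒ [ Q0 ] ⇒ [ Q2 ] ⇒ [ c a ]
Derivation 2: Stmt ⇒ [ Q0 ] ⇒ [ Q1 ] ⇒ [ c a ]

Two distinct leftmost derivations for the same string.

Ambiguous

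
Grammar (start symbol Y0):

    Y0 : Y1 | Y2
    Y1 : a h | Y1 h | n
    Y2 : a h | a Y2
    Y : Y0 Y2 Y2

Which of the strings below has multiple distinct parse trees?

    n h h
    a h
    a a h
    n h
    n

n h h: 1 tree
a h: 2 trees
a a h: 1 tree
n h: 1 tree
n: 1 tree

a h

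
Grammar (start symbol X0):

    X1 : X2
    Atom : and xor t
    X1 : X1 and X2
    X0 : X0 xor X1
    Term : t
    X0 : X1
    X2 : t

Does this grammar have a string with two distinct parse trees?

Unambiguous

Only X0, X1, X2 are reachable from X0; ignoring the rest: This is a standard precedence ladder (X0 over X1 over X2), with each level left-recursive on its own operator ('xor' at X0, 'and' at X1). That structure is LR(1), hence unambiguous.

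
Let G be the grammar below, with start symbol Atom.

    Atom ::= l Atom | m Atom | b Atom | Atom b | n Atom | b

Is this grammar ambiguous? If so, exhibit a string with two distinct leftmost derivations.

Ambiguous

Witness: b b

Derivation 1: Atom ⇒ b Atom ⇒ b b
Derivation 2: Atom ⇒ Atom b ⇒ b b

Two distinct leftmost derivations for the same string.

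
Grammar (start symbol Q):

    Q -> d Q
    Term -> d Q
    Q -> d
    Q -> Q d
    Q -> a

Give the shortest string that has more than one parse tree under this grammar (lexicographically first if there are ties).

length 1: no string has ≥2 trees
length 2: d d has 2 parse trees

Two derivations of d d:
  Q ⇒ d Q ⇒ d d
  Q ⇒ Q d ⇒ d d

d d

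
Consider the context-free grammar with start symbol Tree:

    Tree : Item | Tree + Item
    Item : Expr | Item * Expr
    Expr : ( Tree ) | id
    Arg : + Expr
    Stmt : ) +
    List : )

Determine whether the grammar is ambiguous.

Unambiguous

(Arg, Stmt, List are unreachable from Tree, so their rules don't affect L(Tree).) This is a standard precedence ladder (Tree over Item over Expr), with each level left-recursive on its own operator ('+' at Tree, '*' at Item). That structure is LR(1), hence unambiguous.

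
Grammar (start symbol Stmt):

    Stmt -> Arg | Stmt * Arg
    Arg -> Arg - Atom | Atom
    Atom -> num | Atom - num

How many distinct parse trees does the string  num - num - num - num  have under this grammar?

8

Parse trees for num - num - num - num:
  [Stmt [Arg [Arg [Atom num]] - [Atom [Atom [Atom num] - num] - num]]]
  [Stmt [Arg [Arg [Arg [Atom num]] - [Atom num]] - [Atom [Atom num] - num]]]
  [Stmt [Arg [Arg [Atom [Atom num] - num]] - [Atom [Atom num] - num]]]
  [Stmt [Arg [Arg [Arg [Atom num]] - [Atom [Atom num] - num]] - [Atom num]]]
  [Stmt [Arg [Arg [Arg [Arg [Atom num]] - [Atom num]] - [Atom num]] - [Atom num]]]
  [Stmt [Arg [Arg [Arg [Atom [Atom num] - num]] - [Atom num]] - [Atom num]]]
  [Stmt [Arg [Arg [Atom [Atom [Atom num] - num] - num]] - [Atom num]]]
  [Stmt [Arg [Atom [Atom [Atom [Atom num] - num] - num] - num]]]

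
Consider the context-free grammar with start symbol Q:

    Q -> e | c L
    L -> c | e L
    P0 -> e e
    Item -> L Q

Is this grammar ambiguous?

Unambiguous

(P0, Item are unreachable from Q, so their rules don't affect L(Q).) Each reachable nonterminal has at most one production per leading terminal, and all productions are right-linear; the derivation is determined token-by-token.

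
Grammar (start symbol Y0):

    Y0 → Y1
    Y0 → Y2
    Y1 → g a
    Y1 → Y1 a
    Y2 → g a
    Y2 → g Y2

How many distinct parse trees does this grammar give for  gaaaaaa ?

1

Parse trees for gaaaaaa:
  [Y0 [Y1 [Y1 [Y1 [Y1 [Y1 [Y1 g a] a] a] a] a] a]]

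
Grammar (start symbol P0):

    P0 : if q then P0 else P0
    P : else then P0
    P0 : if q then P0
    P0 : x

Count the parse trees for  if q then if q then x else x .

2

Parse trees for if q then if q then x else x:
  [P0 if q then [P0 if q then [P0 x]] else [P0 x]]
  [P0 if q then [P0 if q then [P0 x] else [P0 x]]]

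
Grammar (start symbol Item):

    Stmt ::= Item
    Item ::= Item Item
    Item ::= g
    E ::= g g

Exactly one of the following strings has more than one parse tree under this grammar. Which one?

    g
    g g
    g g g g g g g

g: 1 tree
g g: 1 tree
g g g g g g g: 132 trees

g g g g g g g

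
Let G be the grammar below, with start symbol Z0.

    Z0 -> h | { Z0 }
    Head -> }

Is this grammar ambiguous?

Only Z0 is reachable from Z0; ignoring the rest: L(Z0) is { openⁿ atom closeⁿ : n ≥ 0 }. The bracket depth fixes n, and the derivation is forced at every step.

Unambiguous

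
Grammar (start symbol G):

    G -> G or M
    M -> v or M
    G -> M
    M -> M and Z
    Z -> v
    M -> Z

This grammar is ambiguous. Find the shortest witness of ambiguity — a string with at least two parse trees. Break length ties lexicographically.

length 1: no string has ≥2 trees
length 3: v or v has 2 parse trees

Two derivations of v or v:
  G ⇒ G or M ⇒ M or M ⇒ Z or M ⇒ v or M ⇒ v or Z ⇒ v or v
  G ⇒ M ⇒ v or M ⇒ v or Z ⇒ v or v

v or v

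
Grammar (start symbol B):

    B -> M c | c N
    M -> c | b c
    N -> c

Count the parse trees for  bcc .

Parse trees for bcc:
  [B [M b c] c]

1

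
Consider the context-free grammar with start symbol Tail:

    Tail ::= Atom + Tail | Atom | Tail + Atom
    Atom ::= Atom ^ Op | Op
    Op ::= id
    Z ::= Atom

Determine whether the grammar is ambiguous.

Ambiguous

Witness: id + id

Derivation 1: Tail ⇒ Atom + Tail ⇒ Op + Tail ⇒ id + Tail ⇒ id + Atom ⇒ id + Op ⇒ id + id
Derivation 2: Tail ⇒ Tail + Atom ⇒ Atom + Atom ⇒ Op + Atom ⇒ id + Atom ⇒ id + Op ⇒ id + id

Two distinct leftmost derivations for the same string.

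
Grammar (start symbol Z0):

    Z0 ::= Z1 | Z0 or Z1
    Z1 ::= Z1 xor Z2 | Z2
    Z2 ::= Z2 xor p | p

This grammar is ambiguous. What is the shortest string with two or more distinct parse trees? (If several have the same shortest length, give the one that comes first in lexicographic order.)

p xor p

length 1: no string has ≥2 trees
length 3: p xor p has 2 parse trees

Two derivations of p xor p:
  Z0 ⇒ Z1 ⇒ Z1 xor Z2 ⇒ Z2 xor Z2 ⇒ p xor Z2 ⇒ p xor p
  Z0 ⇒ Z1 ⇒ Z2 ⇒ Z2 xor p ⇒ p xor p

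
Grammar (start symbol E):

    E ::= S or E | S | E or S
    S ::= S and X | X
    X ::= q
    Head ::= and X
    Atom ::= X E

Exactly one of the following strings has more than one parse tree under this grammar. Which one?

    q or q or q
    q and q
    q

q or q or q: 4 trees
q and q: 1 tree
q: 1 tree

q or q or q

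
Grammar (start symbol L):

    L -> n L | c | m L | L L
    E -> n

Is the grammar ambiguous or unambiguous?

Witness: c c c

Derivation 1: L ⇒ L L ⇒ c L ⇒ c L L ⇒ c c L ⇒ c c c
Derivation 2: L ⇒ L L ⇒ L L L ⇒ c L L ⇒ c c L ⇒ c c c

Two distinct leftmost derivations for the same string.

Ambiguous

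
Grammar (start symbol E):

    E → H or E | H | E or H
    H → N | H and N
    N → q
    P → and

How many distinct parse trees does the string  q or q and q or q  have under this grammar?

4

Parse trees for q or q and q or q:
  [E [H [N q]] or [E [H [H [N q]] and [N q]] or [E [H [N q]]]]]
  [E [H [N q]] or [E [E [H [H [N q]] and [N q]]] or [H [N q]]]]
  [E [E [H [N q]] or [E [H [H [N q]] and [N q]]]] or [H [N q]]]
  [E [E [E [H [N q]]] or [H [H [N q]] and [N q]]] or [H [N q]]]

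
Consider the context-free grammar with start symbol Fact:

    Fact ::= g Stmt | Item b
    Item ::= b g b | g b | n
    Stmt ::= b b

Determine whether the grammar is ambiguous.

Ambiguous

Witness: g b b

Derivation 1: Fact ⇒ g Stmt ⇒ g b b
Derivation 2: Fact ⇒ Item b ⇒ g b b

Two distinct leftmost derivations for the same string.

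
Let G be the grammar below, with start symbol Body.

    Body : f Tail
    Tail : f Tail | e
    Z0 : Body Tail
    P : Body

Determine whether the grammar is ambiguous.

Only Body, Tail are reachable from Body; ignoring the rest: Each reachable nonterminal has at most one production per leading terminal, and all productions are right-linear; the derivation is determined token-by-token.

Unambiguous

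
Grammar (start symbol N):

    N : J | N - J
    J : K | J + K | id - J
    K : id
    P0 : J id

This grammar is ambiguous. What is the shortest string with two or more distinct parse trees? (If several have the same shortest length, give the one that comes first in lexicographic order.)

length 1: no string has ≥2 trees
length 3: id - id has 2 parse trees

Two derivations of id - id:
  N ⇒ J ⇒ id - J ⇒ id - K ⇒ id - id
  N ⇒ N - J ⇒ J - J ⇒ K - J ⇒ id - J ⇒ id - K ⇒ id - id

id - id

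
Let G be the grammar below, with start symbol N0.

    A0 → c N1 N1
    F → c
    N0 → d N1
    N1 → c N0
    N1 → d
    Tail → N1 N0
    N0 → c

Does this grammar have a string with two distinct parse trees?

Unambiguous

Only N0, N1 are reachable from N0; ignoring the rest: Restricted to the reachable nonterminals, every rule has the form A → t or A → t B, and no two rules for the same A share a first terminal. The grammar encodes a DFA — one run per string.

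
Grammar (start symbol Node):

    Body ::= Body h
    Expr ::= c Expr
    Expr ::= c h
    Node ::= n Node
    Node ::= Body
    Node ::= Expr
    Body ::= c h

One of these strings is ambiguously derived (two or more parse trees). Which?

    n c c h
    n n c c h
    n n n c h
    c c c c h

n n n c h

n c c h: 1 tree
n n c c h: 1 tree
n n n c h: 2 trees
c c c c h: 1 tree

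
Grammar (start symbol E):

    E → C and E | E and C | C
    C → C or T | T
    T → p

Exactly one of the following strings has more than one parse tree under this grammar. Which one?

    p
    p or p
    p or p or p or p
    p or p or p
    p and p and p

p and p and p

p: 1 tree
p or p: 1 tree
p or p or p or p: 1 tree
p or p or p: 1 tree
p and p and p: 4 trees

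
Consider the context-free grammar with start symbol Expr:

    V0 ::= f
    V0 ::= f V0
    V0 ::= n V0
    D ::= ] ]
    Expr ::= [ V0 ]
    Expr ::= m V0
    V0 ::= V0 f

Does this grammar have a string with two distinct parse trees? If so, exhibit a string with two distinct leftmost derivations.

Witness: m f f

Derivation 1: Expr ⇒ m V0 ⇒ m f V0 ⇒ m f f
Derivation 2: Expr ⇒ m V0 ⇒ m V0 f ⇒ m f f

Two distinct leftmost derivations for the same string.

Ambiguous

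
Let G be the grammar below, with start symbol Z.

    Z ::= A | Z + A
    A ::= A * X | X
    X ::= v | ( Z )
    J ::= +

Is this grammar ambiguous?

Only Z, A, X are reachable from Z; ignoring the rest: This is a standard precedence ladder (Z over A over X), with each level left-recursive on its own operator ('+' at Z, '*' at A). That structure is LR(1), hence unambiguous.

Unambiguous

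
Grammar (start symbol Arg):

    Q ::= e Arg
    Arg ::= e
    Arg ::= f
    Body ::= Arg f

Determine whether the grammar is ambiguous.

Unambiguous

Only Arg is reachable from Arg; ignoring the rest: Restricted to the reachable nonterminals, every rule has the form A → t or A → t B, and no two rules for the same A share a first terminal. The grammar encodes a DFA — one run per string.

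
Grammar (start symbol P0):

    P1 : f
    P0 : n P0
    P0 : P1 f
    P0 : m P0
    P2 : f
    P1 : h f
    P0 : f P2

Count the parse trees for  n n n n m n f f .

2

Parse trees for n n n n m n f f:
  [P0 n [P0 n [P0 n [P0 n [P0 m [P0 n [P0 [P1 f] f]]]]]]]
  [P0 n [P0 n [P0 n [P0 n [P0 m [P0 n [P0 f [P2 f]]]]]]]]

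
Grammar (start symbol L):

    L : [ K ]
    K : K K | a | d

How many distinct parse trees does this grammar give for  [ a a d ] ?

Parse trees for [ a a d ]:
  [L [ [K [K a] [K [K a] [K d]]] ]]
  [L [ [K [K [K a] [K a]] [K d]] ]]

2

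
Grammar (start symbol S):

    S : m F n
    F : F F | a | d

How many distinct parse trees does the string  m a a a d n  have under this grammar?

5

Parse trees for m a a a d n:
  [S m [F [F a] [F [F a] [F [F a] [F d]]]] n]
  [S m [F [F a] [F [F [F a] [F a]] [F d]]] n]
  [S m [F [F [F a] [F a]] [F [F a] [F d]]] n]
  [S m [F [F [F a] [F [F a] [F a]]] [F d]] n]
  [S m [F [F [F [F a] [F a]] [F a]] [F d]] n]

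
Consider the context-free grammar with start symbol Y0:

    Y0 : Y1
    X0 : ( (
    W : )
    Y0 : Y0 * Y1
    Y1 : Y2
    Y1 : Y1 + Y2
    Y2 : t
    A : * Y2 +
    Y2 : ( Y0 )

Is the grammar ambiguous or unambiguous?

Unambiguous

(X0, W, A are unreachable from Y0, so their rules don't affect L(Y0).) The grammar is stratified — Y0 handles '*' (left-recursive), Y1 handles '+', Y2 atoms. Each operator has a fixed associativity and precedence level, so every string has one parse.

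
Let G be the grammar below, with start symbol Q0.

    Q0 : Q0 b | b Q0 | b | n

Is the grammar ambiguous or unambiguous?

Ambiguous

Witness: b b

Derivation 1: Q0 ⇒ Q0 b ⇒ b b
Derivation 2: Q0 ⇒ b Q0 ⇒ b b

Two distinct leftmost derivations for the same string.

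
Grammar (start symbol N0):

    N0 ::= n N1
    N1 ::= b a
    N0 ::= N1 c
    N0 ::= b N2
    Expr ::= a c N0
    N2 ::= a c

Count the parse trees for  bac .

Parse trees for bac:
  [N0 [N1 b a] c]
  [N0 b [N2 a c]]

2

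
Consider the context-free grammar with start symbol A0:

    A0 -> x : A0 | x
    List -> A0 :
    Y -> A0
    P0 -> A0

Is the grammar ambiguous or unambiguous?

Unambiguous

(List, Y, P0 are unreachable from A0, so their rules don't affect L(A0).) Right-recursive list with a separator: after each atom, whether the separator follows determines the rule. One parse per string.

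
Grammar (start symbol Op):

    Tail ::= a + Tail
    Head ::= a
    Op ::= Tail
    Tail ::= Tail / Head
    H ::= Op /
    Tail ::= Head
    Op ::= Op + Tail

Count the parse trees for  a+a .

2

Parse trees for a+a:
  [Op [Tail a + [Tail [Head a]]]]
  [Op [Op [Tail [Head a]]] + [Tail [Head a]]]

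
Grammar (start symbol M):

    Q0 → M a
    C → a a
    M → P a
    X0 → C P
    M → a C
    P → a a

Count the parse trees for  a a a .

Parse trees for a a a:
  [M [P a a] a]
  [M a [C a a]]

2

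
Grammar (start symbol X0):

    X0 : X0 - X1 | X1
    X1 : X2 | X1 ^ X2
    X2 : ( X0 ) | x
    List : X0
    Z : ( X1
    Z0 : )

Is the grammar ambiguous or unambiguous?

Unambiguous

Only X0, X1, X2 are reachable from X0; ignoring the rest: X0 → X0 - X1 | X1  ;  X1 → X1 ^ X2 | X2  — a left-associative chain with X2 at the bottom. Each string factors uniquely by precedence.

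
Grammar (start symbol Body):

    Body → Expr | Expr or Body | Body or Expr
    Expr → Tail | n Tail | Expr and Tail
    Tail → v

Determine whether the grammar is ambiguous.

Ambiguous

Witness: v or v

Derivation 1: Body ⇒ Expr or Body ⇒ Tail or Body ⇒ v or Body ⇒ v or Expr ⇒ v or Tail ⇒ v or v
Derivation 2: Body ⇒ Body or Expr ⇒ Expr or Expr ⇒ Tail or Expr ⇒ v or Expr ⇒ v or Tail ⇒ v or v

Two distinct leftmost derivations for the same string.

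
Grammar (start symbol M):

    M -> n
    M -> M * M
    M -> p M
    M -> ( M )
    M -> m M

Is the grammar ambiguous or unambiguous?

Ambiguous

Witness: m n * n

Derivation 1: M ⇒ M * M ⇒ m M * M ⇒ m n * M ⇒ m n * n
Derivation 2: M ⇒ m M ⇒ m M * M ⇒ m n * M ⇒ m n * n

Two distinct leftmost derivations for the same string.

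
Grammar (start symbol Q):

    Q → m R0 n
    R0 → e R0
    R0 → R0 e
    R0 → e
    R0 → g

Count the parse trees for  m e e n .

Parse trees for m e e n:
  [Q m [R0 e [R0 e]] n]
  [Q m [R0 [R0 e] e] n]

2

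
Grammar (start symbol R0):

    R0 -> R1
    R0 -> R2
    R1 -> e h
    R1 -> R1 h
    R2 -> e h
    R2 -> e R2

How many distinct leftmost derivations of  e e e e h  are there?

1

Parse trees for e e e e h:
  [R0 [R2 e [R2 e [R2 e [R2 e h]]]]]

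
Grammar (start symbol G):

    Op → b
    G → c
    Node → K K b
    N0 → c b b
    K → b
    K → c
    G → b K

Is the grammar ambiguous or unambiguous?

Unambiguous

(Op, Node, N0 are unreachable from G, so their rules don't affect L(G).) The reachable rules are right-linear with at most one rule per (nonterminal, next-terminal) pair. Each input token forces the next rule, so parsing is deterministic.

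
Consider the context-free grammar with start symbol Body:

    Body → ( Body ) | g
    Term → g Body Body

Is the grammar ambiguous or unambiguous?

Unambiguous

(Term is unreachable from Body, so its rules don't affect L(Body).) Each string is a nest of matched brackets around a single atom. An opening bracket forces the recursive rule; an atom forces the base rule.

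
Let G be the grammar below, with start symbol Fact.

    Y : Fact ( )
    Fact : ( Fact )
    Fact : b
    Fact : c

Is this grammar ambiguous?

Unambiguous

(Y is unreachable from Fact, so its rules don't affect L(Fact).) L(Fact) is { openⁿ atom closeⁿ : n ≥ 0 }. The bracket depth fixes n, and the derivation is forced at every step.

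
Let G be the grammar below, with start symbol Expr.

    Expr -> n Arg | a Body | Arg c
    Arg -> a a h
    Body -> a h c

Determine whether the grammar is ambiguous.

Witness: a a h c

Derivation 1: Expr ⇒ a Body ⇒ a a h c
Derivation 2: Expr ⇒ Arg c ⇒ a a h c

Two distinct leftmost derivations for the same string.

Ambiguous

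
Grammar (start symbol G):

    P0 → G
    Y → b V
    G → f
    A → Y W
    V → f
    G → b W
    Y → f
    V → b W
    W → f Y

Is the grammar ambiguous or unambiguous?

(P0, A are unreachable from G, so their rules don't affect L(G).) The reachable rules are right-linear with at most one rule per (nonterminal, next-terminal) pair. Each input token forces the next rule, so parsing is deterministic.

Unambiguous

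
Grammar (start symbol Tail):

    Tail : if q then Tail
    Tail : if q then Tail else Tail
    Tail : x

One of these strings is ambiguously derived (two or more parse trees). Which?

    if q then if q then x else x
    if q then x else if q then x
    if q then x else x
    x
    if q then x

if q then if q then x else x: 2 trees
if q then x else if q then x: 1 tree
if q then x else x: 1 tree
x: 1 tree
if q then x: 1 tree

if q then if q then x else x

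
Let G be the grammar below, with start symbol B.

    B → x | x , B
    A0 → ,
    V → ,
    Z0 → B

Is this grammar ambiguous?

Unambiguous

(A0, V, Z0 are unreachable from B, so their rules don't affect L(B).) The reachable grammar is A → atom sep A | atom. Each atom is followed by either the separator (recurse) or end-of-string (stop) — no choice point.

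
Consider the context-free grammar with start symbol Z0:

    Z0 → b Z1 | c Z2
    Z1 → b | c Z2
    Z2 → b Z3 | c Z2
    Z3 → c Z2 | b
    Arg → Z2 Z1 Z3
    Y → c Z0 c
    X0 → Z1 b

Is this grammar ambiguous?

Only Z0, Z1, Z2, Z3 are reachable from Z0; ignoring the rest: The reachable rules are right-linear with at most one rule per (nonterminal, next-terminal) pair. Each input token forces the next rule, so parsing is deterministic.

Unambiguous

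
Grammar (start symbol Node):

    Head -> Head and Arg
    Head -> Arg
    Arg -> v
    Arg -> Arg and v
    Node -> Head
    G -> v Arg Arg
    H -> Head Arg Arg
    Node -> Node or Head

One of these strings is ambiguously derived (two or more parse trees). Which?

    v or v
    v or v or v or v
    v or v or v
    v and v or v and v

v or v: 1 tree
v or v or v or v: 1 tree
v or v or v: 1 tree
v and v or v and v: 4 trees

v and v or v and v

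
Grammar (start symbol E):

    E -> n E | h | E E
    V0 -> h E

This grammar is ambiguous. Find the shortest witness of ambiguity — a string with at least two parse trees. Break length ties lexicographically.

length 1: no string has ≥2 trees
length 2: no string has ≥2 trees
length 3: h h h has 2 parse trees

Two derivations of h h h:
  E ⇒ E E ⇒ h E ⇒ h E E ⇒ h h E ⇒ h h h
  E ⇒ E E ⇒ E E E ⇒ h E E ⇒ h h E ⇒ h h h

h h h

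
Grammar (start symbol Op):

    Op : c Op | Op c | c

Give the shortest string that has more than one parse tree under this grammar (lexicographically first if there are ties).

c c

length 1: no string has ≥2 trees
length 2: c c has 2 parse trees

Two derivations of c c:
  Op ⇒ c Op ⇒ c c
  Op ⇒ Op c ⇒ c c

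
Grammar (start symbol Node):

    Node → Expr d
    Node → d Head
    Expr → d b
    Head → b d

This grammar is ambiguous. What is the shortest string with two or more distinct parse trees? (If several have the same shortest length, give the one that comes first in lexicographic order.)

length 3: d b d has 2 parse trees

Two derivations of d b d:
  Node ⇒ Expr d ⇒ d b d
  Node ⇒ d Head ⇒ d b d

d b d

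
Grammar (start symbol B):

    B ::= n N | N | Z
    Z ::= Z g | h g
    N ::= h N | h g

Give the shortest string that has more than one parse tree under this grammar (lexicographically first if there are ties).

h g

length 2: h g has 2 parse trees

Two derivations of h g:
  B ⇒ N ⇒ h g
  B ⇒ Z ⇒ h g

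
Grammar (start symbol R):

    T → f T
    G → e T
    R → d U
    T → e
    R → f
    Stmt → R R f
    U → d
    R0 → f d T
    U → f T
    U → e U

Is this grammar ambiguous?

Unambiguous

(R0, G, Stmt are unreachable from R, so their rules don't affect L(R).) Restricted to the reachable nonterminals, every rule has the form A → t or A → t B, and no two rules for the same A share a first terminal. The grammar encodes a DFA — one run per string.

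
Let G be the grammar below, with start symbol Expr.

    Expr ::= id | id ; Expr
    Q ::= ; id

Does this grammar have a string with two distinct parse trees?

Only Expr is reachable from Expr; ignoring the rest: Right-recursive list with a separator: after each atom, whether the separator follows determines the rule. One parse per string.

Unambiguous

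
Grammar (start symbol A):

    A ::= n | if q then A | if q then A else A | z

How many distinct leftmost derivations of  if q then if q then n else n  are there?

Parse trees for if q then if q then n else n:
  [A if q then [A if q then [A n] else [A n]]]
  [A if q then [A if q then [A n]] else [A n]]

2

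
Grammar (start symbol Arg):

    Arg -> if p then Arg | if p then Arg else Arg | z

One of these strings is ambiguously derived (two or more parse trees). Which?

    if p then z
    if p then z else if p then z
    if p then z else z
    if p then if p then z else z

if p then z: 1 tree
if p then z else if p then z: 1 tree
if p then z else z: 1 tree
if p then if p then z else z: 2 trees

if p then if p then z else z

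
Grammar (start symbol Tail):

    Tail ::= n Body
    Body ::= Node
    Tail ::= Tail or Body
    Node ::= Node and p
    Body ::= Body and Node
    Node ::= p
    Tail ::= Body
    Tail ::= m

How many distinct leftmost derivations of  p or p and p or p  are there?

2

Parse trees for p or p and p or p:
  [Tail [Tail [Tail [Body [Node p]]] or [Body [Node [Node p] and p]]] or [Body [Node p]]]
  [Tail [Tail [Tail [Body [Node p]]] or [Body [Body [Node p]] and [Node p]]] or [Body [Node p]]]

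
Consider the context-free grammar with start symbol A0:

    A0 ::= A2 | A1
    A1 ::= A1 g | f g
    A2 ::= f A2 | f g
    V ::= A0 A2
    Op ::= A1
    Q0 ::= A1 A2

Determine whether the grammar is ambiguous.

Ambiguous

Witness: f g

Derivation 1: A0 ⇒ A2 ⇒ f g
Derivation 2: A0 ⇒ A1 ⇒ f g

Two distinct leftmost derivations for the same string.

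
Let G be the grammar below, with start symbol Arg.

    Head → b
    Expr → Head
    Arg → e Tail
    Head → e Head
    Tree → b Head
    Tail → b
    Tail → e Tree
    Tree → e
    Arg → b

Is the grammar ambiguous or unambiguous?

Only Arg, Tail, Tree, Head are reachable from Arg; ignoring the rest: Each reachable nonterminal has at most one production per leading terminal, and all productions are right-linear; the derivation is determined token-by-token.

Unambiguous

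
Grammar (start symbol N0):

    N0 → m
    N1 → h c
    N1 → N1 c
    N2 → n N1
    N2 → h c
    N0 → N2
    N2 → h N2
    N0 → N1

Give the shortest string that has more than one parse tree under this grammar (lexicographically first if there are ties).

length 1: no string has ≥2 trees
length 2: h c has 2 parse trees

Two derivations of h c:
  N0 ⇒ N2 ⇒ h c
  N0 ⇒ N1 ⇒ h c

h c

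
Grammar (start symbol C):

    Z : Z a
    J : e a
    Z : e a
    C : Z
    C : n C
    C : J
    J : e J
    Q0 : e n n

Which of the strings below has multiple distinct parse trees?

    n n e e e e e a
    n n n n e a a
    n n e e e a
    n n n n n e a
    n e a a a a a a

n n n n n e a

n n e e e e e a: 1 tree
n n n n e a a: 1 tree
n n e e e a: 1 tree
n n n n n e a: 2 trees
n e a a a a a a: 1 tree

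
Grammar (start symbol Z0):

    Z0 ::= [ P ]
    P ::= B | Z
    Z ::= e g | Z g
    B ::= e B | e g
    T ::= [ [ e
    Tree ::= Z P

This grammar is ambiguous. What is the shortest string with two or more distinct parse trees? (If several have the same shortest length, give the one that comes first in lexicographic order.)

length 4: [ e g ] has 2 parse trees

Two derivations of [ e g ]:
  Z0 ⇒ [ P ] ⇒ [ B ] ⇒ [ e g ]
  Z0 ⇒ [ P ] ⇒ [ Z ] ⇒ [ e g ]

[ e g ]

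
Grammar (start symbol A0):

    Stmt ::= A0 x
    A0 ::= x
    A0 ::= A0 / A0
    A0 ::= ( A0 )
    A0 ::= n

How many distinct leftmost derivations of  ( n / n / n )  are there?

2

Parse trees for ( n / n / n ):
  [A0 ( [A0 [A0 n] / [A0 [A0 n] / [A0 n]]] )]
  [A0 ( [A0 [A0 [A0 n] / [A0 n]] / [A0 n]] )]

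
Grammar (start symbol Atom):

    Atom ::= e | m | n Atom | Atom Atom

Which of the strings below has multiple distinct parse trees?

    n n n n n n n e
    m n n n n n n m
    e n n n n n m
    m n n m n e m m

n n n n n n n e: 1 tree
m n n n n n n m: 1 tree
e n n n n n m: 1 tree
m n n m n e m m: 70 trees

m n n m n e m m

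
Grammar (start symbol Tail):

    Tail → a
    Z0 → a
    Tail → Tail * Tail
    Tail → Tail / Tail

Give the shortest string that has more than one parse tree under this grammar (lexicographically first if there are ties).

a * a * a

length 1: no string has ≥2 trees
length 3: no string has ≥2 trees
length 5: a * a * a has 2 parse trees

Two derivations of a * a * a:
  Tail ⇒ Tail * Tail ⇒ a * Tail ⇒ a * Tail * Tail ⇒ a * a * Tail ⇒ a * a * a
  Tail ⇒ Tail * Tail ⇒ Tail * Tail * Tail ⇒ a * Tail * Tail ⇒ a * a * Tail ⇒ a * a * a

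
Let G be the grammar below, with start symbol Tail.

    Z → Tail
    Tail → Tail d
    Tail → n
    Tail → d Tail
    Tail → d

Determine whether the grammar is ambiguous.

Witness: d d

Derivation 1: Tail ⇒ Tail d ⇒ d d
Derivation 2: Tail ⇒ d Tail ⇒ d d

Two distinct leftmost derivations for the same string.

Ambiguous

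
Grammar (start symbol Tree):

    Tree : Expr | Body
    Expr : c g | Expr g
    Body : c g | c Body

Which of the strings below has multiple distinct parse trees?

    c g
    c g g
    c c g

c g

c g: 2 trees
c g g: 1 tree
c c g: 1 tree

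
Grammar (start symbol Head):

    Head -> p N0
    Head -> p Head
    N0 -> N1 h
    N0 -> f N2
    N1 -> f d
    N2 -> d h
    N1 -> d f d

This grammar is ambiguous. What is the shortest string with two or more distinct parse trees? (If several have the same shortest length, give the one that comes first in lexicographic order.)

length 4: p f d h has 2 parse trees

Two derivations of p f d h:
  Head ⇒ p N0 ⇒ p N1 h ⇒ p f d h
  Head ⇒ p N0 ⇒ p f N2 ⇒ p f d h

p f d h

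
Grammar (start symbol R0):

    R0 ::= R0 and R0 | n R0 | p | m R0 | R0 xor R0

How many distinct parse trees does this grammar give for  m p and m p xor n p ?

Parse trees for m p and m p xor n p:
  [R0 [R0 m [R0 p]] and [R0 m [R0 [R0 p] xor [R0 n [R0 p]]]]]
  [R0 [R0 m [R0 p]] and [R0 [R0 m [R0 p]] xor [R0 n [R0 p]]]]
  [R0 m [R0 [R0 p] and [R0 m [R0 [R0 p] xor [R0 n [R0 p]]]]]]
  [R0 m [R0 [R0 p] and [R0 [R0 m [R0 p]] xor [R0 n [R0 p]]]]]
  [R0 m [R0 [R0 [R0 p] and [R0 m [R0 p]]] xor [R0 n [R0 p]]]]
  [R0 [R0 [R0 m [R0 p]] and [R0 m [R0 p]]] xor [R0 n [R0 p]]]
  [R0 [R0 m [R0 [R0 p] and [R0 m [R0 p]]]] xor [R0 n [R0 p]]]

7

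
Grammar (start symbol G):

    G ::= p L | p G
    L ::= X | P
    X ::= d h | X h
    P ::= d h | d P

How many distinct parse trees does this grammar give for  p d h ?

2

Parse trees for p d h:
  [G p [L [X d h]]]
  [G p [L [P d h]]]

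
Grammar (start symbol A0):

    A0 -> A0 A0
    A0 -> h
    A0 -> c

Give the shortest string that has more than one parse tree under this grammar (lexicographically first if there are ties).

c c c

length 1: no string has ≥2 trees
length 2: no string has ≥2 trees
length 3: c c c has 2 parse trees

Two derivations of c c c:
  A0 ⇒ A0 A0 ⇒ A0 A0 A0 ⇒ c A0 A0 ⇒ c c A0 ⇒ c c c
  A0 ⇒ A0 A0 ⇒ c A0 ⇒ c A0 A0 ⇒ c c A0 ⇒ c c c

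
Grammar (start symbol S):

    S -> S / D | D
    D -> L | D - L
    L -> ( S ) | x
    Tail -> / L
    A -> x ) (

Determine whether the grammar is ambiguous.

(Tail, A are unreachable from S, so their rules don't affect L(S).) S → S / D | D  ;  D → D - L | L  — a left-associative chain with L at the bottom. Each string factors uniquely by precedence.

Unambiguous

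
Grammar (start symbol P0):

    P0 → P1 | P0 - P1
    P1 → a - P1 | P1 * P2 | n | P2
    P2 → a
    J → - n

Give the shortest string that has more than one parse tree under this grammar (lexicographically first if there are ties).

a - a

length 1: no string has ≥2 trees
length 3: a - a has 2 parse trees

Two derivations of a - a:
  P0 ⇒ P1 ⇒ a - P1 ⇒ a - P2 ⇒ a - a
  P0 ⇒ P0 - P1 ⇒ P1 - P1 ⇒ P2 - P1 ⇒ a - P1 ⇒ a - P2 ⇒ a - a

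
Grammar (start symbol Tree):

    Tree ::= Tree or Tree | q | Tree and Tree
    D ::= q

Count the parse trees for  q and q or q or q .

Parse trees for q and q or q or q:
  [Tree [Tree [Tree q] and [Tree q]] or [Tree [Tree q] or [Tree q]]]
  [Tree [Tree [Tree [Tree q] and [Tree q]] or [Tree q]] or [Tree q]]
  [Tree [Tree [Tree q] and [Tree [Tree q] or [Tree q]]] or [Tree q]]
  [Tree [Tree q] and [Tree [Tree q] or [Tree [Tree q] or [Tree q]]]]
  [Tree [Tree q] and [Tree [Tree [Tree q] or [Tree q]] or [Tree q]]]

5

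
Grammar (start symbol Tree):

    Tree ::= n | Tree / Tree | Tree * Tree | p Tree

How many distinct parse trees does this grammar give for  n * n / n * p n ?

Parse trees for n * n / n * p n:
  [Tree [Tree [Tree n] * [Tree n]] / [Tree [Tree n] * [Tree p [Tree n]]]]
  [Tree [Tree n] * [Tree [Tree n] / [Tree [Tree n] * [Tree p [Tree n]]]]]
  [Tree [Tree n] * [Tree [Tree [Tree n] / [Tree n]] * [Tree p [Tree n]]]]
  [Tree [Tree [Tree [Tree n] * [Tree n]] / [Tree n]] * [Tree p [Tree n]]]
  [Tree [Tree [Tree n] * [Tree [Tree n] / [Tree n]]] * [Tree p [Tree n]]]

5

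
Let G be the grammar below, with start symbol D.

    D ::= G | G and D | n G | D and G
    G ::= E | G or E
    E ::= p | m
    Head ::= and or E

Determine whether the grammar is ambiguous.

Witness: m and m

Derivation 1: D ⇒ G and D ⇒ E and D ⇒ m and D ⇒ m and G ⇒ m and E ⇒ m and m
Derivation 2: D ⇒ D and G ⇒ G and G ⇒ E and G ⇒ m and G ⇒ m and E ⇒ m and m

Two distinct leftmost derivations for the same string.

Ambiguous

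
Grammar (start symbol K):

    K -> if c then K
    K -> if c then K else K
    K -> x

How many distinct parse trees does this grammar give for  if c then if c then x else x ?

2

Parse trees for if c then if c then x else x:
  [K if c then [K if c then [K x] else [K x]]]
  [K if c then [K if c then [K x]] else [K x]]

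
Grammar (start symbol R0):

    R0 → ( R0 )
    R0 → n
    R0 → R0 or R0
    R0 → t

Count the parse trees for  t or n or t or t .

Parse trees for t or n or t or t:
  [R0 [R0 t] or [R0 [R0 n] or [R0 [R0 t] or [R0 t]]]]
  [R0 [R0 t] or [R0 [R0 [R0 n] or [R0 t]] or [R0 t]]]
  [R0 [R0 [R0 t] or [R0 n]] or [R0 [R0 t] or [R0 t]]]
  [R0 [R0 [R0 t] or [R0 [R0 n] or [R0 t]]] or [R0 t]]
  [R0 [R0 [R0 [R0 t] or [R0 n]] or [R0 t]] or [R0 t]]

5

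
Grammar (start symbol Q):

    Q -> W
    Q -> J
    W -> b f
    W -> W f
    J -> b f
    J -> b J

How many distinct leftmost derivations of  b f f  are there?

1

Parse trees for b f f:
  [Q [W [W b f] f]]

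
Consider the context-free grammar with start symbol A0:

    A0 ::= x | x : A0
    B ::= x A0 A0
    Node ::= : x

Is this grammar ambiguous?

Unambiguous

(B, Node are unreachable from A0, so their rules don't affect L(A0).) The reachable grammar is A → atom sep A | atom. Each atom is followed by either the separator (recurse) or end-of-string (stop) — no choice point.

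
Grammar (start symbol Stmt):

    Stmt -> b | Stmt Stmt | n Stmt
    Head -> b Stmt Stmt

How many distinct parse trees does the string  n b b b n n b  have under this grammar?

14

Parse trees for n b b b n n b (showing first 6 of 14):
  [Stmt [Stmt n [Stmt b]] [Stmt [Stmt b] [Stmt [Stmt b] [Stmt n [Stmt n [Stmt b]]]]]]
  [Stmt [Stmt n [Stmt b]] [Stmt [Stmt [Stmt b] [Stmt b]] [Stmt n [Stmt n [Stmt b]]]]]
  [Stmt [Stmt [Stmt n [Stmt b]] [Stmt b]] [Stmt [Stmt b] [Stmt n [Stmt n [Stmt b]]]]]
  [Stmt [Stmt n [Stmt [Stmt b] [Stmt b]]] [Stmt [Stmt b] [Stmt n [Stmt n [Stmt b]]]]]
  [Stmt [Stmt [Stmt n [Stmt b]] [Stmt [Stmt b] [Stmt b]]] [Stmt n [Stmt n [Stmt b]]]]
  [Stmt [Stmt [Stmt [Stmt n [Stmt b]] [Stmt b]] [Stmt b]] [Stmt n [Stmt n [Stmt b]]]]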